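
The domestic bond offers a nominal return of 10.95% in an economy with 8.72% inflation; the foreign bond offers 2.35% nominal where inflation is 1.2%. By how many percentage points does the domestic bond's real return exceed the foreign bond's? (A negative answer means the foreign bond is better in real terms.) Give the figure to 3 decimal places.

The domestic bond real return: 1.1095/1.0872 − 1 = 2.0511%.
The foreign bond real return: 1.0235/1.012 − 1 = 1.1364%.
Difference: 2.0511 − 1.1364 = 0.9147 pp.

0.915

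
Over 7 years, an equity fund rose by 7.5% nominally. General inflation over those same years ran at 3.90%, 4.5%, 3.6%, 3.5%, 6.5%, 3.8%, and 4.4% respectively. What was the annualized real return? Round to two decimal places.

Cumulative inflation factor: 1.0390 × 1.045 × 1.036 × 1.035 × 1.065 × 1.038 × 1.044 ≈ 1.34363.
Nominal growth factor: 1.07500. Real growth factor = 1.07500 / 1.34363 ≈ 0.80007.
Annualized: 0.80007^(1/7) − 1 ≈ -0.03136.

-3.14%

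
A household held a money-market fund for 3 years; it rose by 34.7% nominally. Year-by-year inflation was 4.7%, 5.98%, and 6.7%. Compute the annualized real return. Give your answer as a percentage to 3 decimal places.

Cumulative inflation factor: 1.047 × 1.0598 × 1.067 ≈ 1.18395.
Nominal growth factor: 1.34700. Real growth factor = 1.34700 / 1.18395 ≈ 1.13771.
Annualized: 1.13771^(1/3) − 1 ≈ 0.04394.

4.394%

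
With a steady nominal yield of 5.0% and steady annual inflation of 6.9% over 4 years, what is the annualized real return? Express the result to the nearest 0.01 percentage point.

-1.78%

With constant rates the annual real return is the same each year: (1+5.0%)/(1+6.9%) − 1 = -0.01777.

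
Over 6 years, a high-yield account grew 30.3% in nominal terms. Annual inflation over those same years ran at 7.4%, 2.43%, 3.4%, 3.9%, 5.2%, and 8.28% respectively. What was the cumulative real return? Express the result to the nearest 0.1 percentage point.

-3.2%

Cumulative inflation factor: 1.074 × 1.0243 × 1.034 × 1.039 × 1.052 × 1.0828 ≈ 1.34627.
Nominal growth factor: 1.30300. Real growth factor = 1.30300 / 1.34627 ≈ 0.96786.
Total real return ≈ -3.2139%.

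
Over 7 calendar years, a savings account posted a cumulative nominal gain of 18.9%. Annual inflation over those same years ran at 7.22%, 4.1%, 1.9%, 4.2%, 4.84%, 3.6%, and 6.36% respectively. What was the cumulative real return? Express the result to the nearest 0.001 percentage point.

-13.154%

Cumulative inflation factor: 1.0722 × 1.041 × 1.019 × 1.042 × 1.0484 × 1.036 × 1.0636 ≈ 1.36909.
Nominal growth factor: 1.18900. Real growth factor = 1.18900 / 1.36909 ≈ 0.86846.
Total real return ≈ -13.1543%.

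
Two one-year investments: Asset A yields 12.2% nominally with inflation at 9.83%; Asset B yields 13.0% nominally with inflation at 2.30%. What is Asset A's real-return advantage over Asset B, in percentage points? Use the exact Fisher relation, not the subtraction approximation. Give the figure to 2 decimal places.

-8.30

Asset A real return: 1.122/1.0983 − 1 = 2.158%.
Asset B real return: 1.130/1.0230 − 1 = 10.459%.
Difference: 2.158 − 10.459 = -8.301 pp.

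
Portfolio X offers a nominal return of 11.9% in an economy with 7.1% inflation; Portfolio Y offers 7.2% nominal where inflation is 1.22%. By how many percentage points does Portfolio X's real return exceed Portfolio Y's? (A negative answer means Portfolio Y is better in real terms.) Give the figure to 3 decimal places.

-1.426

Portfolio X real return: 1.119/1.071 − 1 = 4.4818%.
Portfolio Y real return: 1.072/1.0122 − 1 = 5.9079%.
Difference: 4.4818 − 5.9079 = -1.4261 pp.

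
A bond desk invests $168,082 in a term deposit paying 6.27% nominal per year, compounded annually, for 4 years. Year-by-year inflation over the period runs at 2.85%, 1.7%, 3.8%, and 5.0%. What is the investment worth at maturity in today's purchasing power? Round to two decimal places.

$188,040.77

Nominal value at maturity: $168,082 × (1 + 6.27%)^4 ≈ $214,369.96.
Price-level factor over 4 years: 1.0285 × 1.017 × 1.038 × 1.050 ≈ 1.1400185066.
Dividing the nominal maturity value by the price-level factor gives the value in today's money.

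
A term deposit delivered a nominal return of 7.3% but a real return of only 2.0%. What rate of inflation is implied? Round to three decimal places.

From (1+r_nom) = (1+r_real)(1+π), we get 1+π = (1 + 7.3%)/(1 + 2.0%) = 1.073/1.020 ≈ 1.05196.
So π ≈ 5.1961%.

5.196%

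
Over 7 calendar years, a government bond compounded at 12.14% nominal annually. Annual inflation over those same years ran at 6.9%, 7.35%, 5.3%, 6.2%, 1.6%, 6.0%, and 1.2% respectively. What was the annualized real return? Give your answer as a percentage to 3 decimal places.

6.892%

Cumulative inflation factor: 1.069 × 1.0735 × 1.053 × 1.062 × 1.016 × 1.060 × 1.012 ≈ 1.39866.
Nominal growth factor: 2.23010. Real growth factor = 2.23010 / 1.39866 ≈ 1.59445.
Annualized: 1.59445^(1/7) − 1 ≈ 0.06892.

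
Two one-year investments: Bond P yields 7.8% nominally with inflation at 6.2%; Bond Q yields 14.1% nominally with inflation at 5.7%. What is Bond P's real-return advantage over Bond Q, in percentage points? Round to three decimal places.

-6.440

Bond P real return: 1.078/1.062 − 1 = 1.5066%.
Bond Q real return: 1.141/1.057 − 1 = 7.9470%.
Difference: 1.5066 − 7.9470 = -6.4404 pp.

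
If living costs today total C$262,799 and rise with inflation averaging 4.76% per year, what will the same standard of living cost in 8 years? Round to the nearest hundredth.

C$381,230.49

Cumulative price-level factor: (1+4.76%)^8 ≈ 1.4506542611.
Multiplying C$262,799 by the price-level factor gives the future nominal sum.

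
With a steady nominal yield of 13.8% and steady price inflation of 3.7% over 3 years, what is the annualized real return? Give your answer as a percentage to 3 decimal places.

With constant rates the annual real return is the same each year: (1+13.8%)/(1+3.7%) − 1 = 0.09740.

9.740%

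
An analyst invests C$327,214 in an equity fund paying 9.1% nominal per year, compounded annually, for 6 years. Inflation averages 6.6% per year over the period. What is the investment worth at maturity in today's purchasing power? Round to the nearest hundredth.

C$376,042.69

Nominal value at maturity: C$327,214 × (1 + 9.1%)^6 ≈ C$551,798.33.
Price-level factor over 6 years: (1 + 6.6%)^6 ≈ 1.4673821377.
The maturity value deflated by that factor is the answer in today's purchasing power.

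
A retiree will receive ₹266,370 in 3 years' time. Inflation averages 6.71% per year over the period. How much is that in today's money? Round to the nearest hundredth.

Price-level factor over 3 years: (1 + 6.71%)^3 ≈ 1.2151093417.
Purchasing power today: ₹266,370 divided by that factor.

₹219,214.84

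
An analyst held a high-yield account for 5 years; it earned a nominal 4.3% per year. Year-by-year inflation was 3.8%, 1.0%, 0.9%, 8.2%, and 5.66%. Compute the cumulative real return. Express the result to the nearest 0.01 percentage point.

2.06%

Cumulative inflation factor: 1.038 × 1.010 × 1.009 × 1.082 × 1.0566 ≈ 1.20934.
Nominal growth factor: 1.23430. Real growth factor = 1.23430 / 1.20934 ≈ 1.02064.
Total real return ≈ 2.0643%.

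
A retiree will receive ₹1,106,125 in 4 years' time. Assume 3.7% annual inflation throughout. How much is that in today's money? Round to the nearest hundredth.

Price-level factor over 4 years: (1 + 3.7%)^4 ≈ 1.1564184862.
Purchasing power today: ₹1,106,125 divided by that factor.

₹956,509.27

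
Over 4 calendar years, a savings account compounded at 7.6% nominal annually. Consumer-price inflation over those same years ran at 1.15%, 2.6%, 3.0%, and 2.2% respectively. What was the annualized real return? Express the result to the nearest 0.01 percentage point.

5.25%

Cumulative inflation factor: 1.0115 × 1.026 × 1.030 × 1.022 ≈ 1.09245.
Nominal growth factor: 1.34045. Real growth factor = 1.34045 / 1.09245 ≈ 1.22701.
Annualized: 1.22701^(1/4) − 1 ≈ 0.05248.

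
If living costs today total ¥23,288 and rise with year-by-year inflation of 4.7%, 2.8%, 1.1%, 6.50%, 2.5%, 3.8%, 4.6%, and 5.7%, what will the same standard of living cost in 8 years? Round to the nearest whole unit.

¥31,747

Cumulative price-level factor: 1.047 × 1.028 × 1.011 × 1.0650 × 1.025 × 1.038 × 1.046 × 1.057 ≈ 1.3632278517.
The nominal amount required is ¥23,288 scaled up by that factor.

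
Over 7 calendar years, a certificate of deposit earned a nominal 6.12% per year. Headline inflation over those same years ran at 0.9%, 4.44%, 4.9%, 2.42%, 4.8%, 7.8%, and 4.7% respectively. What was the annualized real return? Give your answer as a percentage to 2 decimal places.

1.78%

Cumulative inflation factor: 1.009 × 1.0444 × 1.049 × 1.0242 × 1.048 × 1.078 × 1.047 ≈ 1.33920.
Nominal growth factor: 1.51559. Real growth factor = 1.51559 / 1.33920 ≈ 1.13171.
Annualized: 1.13171^(1/7) − 1 ≈ 0.01783.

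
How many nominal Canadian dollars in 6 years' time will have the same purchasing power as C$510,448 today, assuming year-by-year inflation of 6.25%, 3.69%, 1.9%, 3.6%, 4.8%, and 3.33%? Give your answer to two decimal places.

C$642,893.41

Cumulative price-level factor: 1.0625 × 1.0369 × 1.019 × 1.036 × 1.048 × 1.0333 ≈ 1.2594689484.
The nominal amount required is C$510,448 scaled up by that factor.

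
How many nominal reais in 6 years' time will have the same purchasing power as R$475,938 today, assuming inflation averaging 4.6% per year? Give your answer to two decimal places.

R$623,362.24

Cumulative price-level factor: (1+4.6%)^6 ≈ 1.3097551271.
The nominal amount required is R$475,938 scaled up by that factor.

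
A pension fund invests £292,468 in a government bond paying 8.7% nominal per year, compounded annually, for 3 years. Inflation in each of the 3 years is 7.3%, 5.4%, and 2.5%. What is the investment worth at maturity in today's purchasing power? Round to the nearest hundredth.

£324,043.11

Nominal value at maturity: £292,468 × (1 + 8.7%)^3 ≈ £375,635.81.
Price-level factor over 3 years: 1.073 × 1.054 × 1.025 = 1.15921555.
The maturity value deflated by that factor is the answer in today's purchasing power.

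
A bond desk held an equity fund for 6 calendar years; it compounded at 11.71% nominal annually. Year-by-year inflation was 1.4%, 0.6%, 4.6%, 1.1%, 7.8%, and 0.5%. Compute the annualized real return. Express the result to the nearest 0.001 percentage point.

Cumulative inflation factor: 1.014 × 1.006 × 1.046 × 1.011 × 1.078 × 1.005 ≈ 1.16870.
Nominal growth factor: 1.94336. Real growth factor = 1.94336 / 1.16870 ≈ 1.66283.
Annualized: 1.66283^(1/6) − 1 ≈ 0.08845.

8.845%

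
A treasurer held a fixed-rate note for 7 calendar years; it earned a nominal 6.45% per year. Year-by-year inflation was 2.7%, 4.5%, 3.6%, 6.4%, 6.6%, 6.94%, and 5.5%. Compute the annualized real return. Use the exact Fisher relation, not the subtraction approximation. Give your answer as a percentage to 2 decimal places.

1.22%

Cumulative inflation factor: 1.027 × 1.045 × 1.036 × 1.064 × 1.066 × 1.0694 × 1.055 ≈ 1.42278.
Nominal growth factor: 1.54889. Real growth factor = 1.54889 / 1.42278 ≈ 1.08863.
Annualized: 1.08863^(1/7) − 1 ≈ 0.01221.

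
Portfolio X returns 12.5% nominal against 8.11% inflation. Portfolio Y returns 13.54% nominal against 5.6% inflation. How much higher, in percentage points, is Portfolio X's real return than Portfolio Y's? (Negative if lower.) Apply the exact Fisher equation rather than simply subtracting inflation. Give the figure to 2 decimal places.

Portfolio X real return: 1.125/1.0811 − 1 = 4.061%.
Portfolio Y real return: 1.1354/1.056 − 1 = 7.519%.
Difference: 4.061 − 7.519 = -3.458 pp.

-3.46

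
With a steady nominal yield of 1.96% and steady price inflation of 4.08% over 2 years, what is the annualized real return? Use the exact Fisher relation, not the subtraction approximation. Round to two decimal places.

With constant rates the annual real return is the same each year: (1+1.96%)/(1+4.08%) − 1 = -0.02037.

-2.04%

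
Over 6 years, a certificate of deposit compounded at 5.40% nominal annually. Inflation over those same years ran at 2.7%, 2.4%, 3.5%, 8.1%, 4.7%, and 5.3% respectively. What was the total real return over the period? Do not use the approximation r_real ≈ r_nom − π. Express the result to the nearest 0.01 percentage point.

Cumulative inflation factor: 1.027 × 1.024 × 1.035 × 1.081 × 1.047 × 1.053 ≈ 1.29721.
Nominal growth factor: 1.37102. Real growth factor = 1.37102 / 1.29721 ≈ 1.05690.
Total real return ≈ 5.6896%.

5.69%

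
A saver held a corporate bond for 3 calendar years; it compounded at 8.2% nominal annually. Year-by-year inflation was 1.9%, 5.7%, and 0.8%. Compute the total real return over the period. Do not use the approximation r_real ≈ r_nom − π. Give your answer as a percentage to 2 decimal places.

Cumulative inflation factor: 1.019 × 1.057 × 1.008 ≈ 1.08570.
Nominal growth factor: 1.26672. Real growth factor = 1.26672 / 1.08570 ≈ 1.16673.
Total real return ≈ 16.6735%.

16.67%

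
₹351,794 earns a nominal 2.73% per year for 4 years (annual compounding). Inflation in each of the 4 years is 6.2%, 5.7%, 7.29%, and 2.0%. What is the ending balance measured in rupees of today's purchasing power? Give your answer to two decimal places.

Nominal value at maturity: ₹351,794 × (1 + 2.73%)^4 ≈ ₹391,811.86.
Price-level factor over 4 years: 1.062 × 1.057 × 1.0729 × 1.020 ≈ 1.2284540632.
Dividing the nominal maturity value by the price-level factor gives the value in today's money.

₹318,947.10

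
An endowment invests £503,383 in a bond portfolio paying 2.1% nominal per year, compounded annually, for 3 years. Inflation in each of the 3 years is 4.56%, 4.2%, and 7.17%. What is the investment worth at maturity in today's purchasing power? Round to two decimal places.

Nominal value at maturity: £503,383 × (1 + 2.1%)^3 ≈ £535,766.77.
Price-level factor over 3 years: 1.0456 × 1.042 × 1.0717 ≈ 1.1676334398.
The maturity value deflated by that factor is the answer in today's purchasing power.

£458,848.43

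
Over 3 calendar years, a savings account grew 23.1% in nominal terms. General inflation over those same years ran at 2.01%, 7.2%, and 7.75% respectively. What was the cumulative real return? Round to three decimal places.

Cumulative inflation factor: 1.0201 × 1.072 × 1.0775 ≈ 1.17830.
Nominal growth factor: 1.23100. Real growth factor = 1.23100 / 1.17830 ≈ 1.04473.
Total real return ≈ 4.4728%.

4.473%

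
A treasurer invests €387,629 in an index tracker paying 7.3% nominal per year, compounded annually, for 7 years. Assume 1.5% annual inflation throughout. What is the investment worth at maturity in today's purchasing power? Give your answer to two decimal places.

€571,942.04

Nominal value at maturity: €387,629 × (1 + 7.3%)^7 ≈ €634,766.96.
Price-level factor over 7 years: (1 + 1.5%)^7 ≈ 1.1098449129.
The maturity value deflated by that factor is the answer in today's purchasing power.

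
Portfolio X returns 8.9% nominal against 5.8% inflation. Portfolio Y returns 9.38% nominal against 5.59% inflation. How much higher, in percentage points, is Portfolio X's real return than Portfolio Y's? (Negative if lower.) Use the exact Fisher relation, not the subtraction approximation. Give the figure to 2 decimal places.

-0.66

Portfolio X real return: 1.089/1.058 − 1 = 2.930%.
Portfolio Y real return: 1.0938/1.0559 − 1 = 3.589%.
Difference: 2.930 − 3.589 = -0.659 pp.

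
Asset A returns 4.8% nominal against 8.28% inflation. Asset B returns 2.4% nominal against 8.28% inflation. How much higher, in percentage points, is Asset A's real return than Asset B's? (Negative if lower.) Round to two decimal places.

2.22

Asset A real return: 1.048/1.0828 − 1 = -3.214%.
Asset B real return: 1.024/1.0828 − 1 = -5.430%.
Difference: -3.214 − (-5.430) = 2.216 pp.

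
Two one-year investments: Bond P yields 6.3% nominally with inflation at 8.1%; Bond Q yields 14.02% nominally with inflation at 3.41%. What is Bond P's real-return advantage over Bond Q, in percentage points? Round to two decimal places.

-11.93

Bond P real return: 1.063/1.081 − 1 = -1.665%.
Bond Q real return: 1.1402/1.0341 − 1 = 10.260%.
Difference: -1.665 − 10.260 = -11.925 pp.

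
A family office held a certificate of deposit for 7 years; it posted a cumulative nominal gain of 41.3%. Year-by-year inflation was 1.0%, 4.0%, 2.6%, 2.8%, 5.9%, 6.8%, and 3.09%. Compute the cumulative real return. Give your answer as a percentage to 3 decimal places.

9.386%

Cumulative inflation factor: 1.010 × 1.040 × 1.026 × 1.028 × 1.059 × 1.068 × 1.0309 ≈ 1.29175.
Nominal growth factor: 1.41300. Real growth factor = 1.41300 / 1.29175 ≈ 1.09386.
Total real return ≈ 9.3864%.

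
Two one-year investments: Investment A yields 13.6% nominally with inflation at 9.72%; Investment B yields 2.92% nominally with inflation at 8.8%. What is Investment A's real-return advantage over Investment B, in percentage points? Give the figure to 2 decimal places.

Investment A real return: 1.136/1.0972 − 1 = 3.536%.
Investment B real return: 1.0292/1.088 − 1 = -5.404%.
Difference: 3.536 − (-5.404) = 8.940 pp.

8.94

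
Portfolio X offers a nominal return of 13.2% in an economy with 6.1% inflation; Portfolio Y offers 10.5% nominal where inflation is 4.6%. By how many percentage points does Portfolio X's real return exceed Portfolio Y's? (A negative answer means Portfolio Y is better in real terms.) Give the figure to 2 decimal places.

1.05

Portfolio X real return: 1.132/1.061 − 1 = 6.692%.
Portfolio Y real return: 1.105/1.046 − 1 = 5.641%.
Difference: 6.692 − 5.641 = 1.051 pp.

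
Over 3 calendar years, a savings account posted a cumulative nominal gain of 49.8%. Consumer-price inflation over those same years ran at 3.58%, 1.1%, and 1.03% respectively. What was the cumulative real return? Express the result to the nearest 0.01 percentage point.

Cumulative inflation factor: 1.0358 × 1.011 × 1.0103 ≈ 1.05798.
Nominal growth factor: 1.49800. Real growth factor = 1.49800 / 1.05798 ≈ 1.41591.
Total real return ≈ 41.5906%.

41.59%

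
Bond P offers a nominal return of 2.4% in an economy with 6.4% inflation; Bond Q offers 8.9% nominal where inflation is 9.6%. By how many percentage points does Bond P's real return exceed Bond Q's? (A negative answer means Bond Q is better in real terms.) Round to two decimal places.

Bond P real return: 1.024/1.064 − 1 = -3.759%.
Bond Q real return: 1.089/1.096 − 1 = -0.639%.
Difference: -3.759 − (-0.639) = -3.120 pp.

-3.12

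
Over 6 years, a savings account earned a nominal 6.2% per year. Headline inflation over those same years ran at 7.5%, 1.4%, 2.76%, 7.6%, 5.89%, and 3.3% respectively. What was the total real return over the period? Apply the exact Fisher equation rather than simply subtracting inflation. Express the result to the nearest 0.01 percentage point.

8.82%

Cumulative inflation factor: 1.075 × 1.014 × 1.0276 × 1.076 × 1.0589 × 1.033 ≈ 1.31837.
Nominal growth factor: 1.43465. Real growth factor = 1.43465 / 1.31837 ≈ 1.08820.
Total real return ≈ 8.8201%.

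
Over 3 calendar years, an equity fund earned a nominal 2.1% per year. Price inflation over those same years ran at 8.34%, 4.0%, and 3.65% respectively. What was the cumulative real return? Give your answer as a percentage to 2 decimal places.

-8.86%

Cumulative inflation factor: 1.0834 × 1.040 × 1.0365 ≈ 1.16786.
Nominal growth factor: 1.06433. Real growth factor = 1.06433 / 1.16786 ≈ 0.91135.
Total real return ≈ -8.8649%.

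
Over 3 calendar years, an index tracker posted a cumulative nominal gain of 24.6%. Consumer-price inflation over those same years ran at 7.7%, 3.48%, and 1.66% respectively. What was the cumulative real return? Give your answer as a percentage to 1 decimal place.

Cumulative inflation factor: 1.077 × 1.0348 × 1.0166 ≈ 1.13298.
Nominal growth factor: 1.24600. Real growth factor = 1.24600 / 1.13298 ≈ 1.09975.
Total real return ≈ 9.9755%.

10.0%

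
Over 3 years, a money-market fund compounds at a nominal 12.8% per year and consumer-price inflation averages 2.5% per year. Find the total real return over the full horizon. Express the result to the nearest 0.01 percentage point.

The annual real rate is (1+12.8%)/(1+2.5%) − 1 = 10.0488%.
Compounded over 3 years: (1 + 0.100488)^3 − 1 ≈ 0.33277.

33.28%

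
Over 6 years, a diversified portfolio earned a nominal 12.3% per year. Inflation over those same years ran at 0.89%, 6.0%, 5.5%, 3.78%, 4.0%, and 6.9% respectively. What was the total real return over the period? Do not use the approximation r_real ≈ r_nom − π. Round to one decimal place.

Cumulative inflation factor: 1.0089 × 1.060 × 1.055 × 1.0378 × 1.040 × 1.069 ≈ 1.30176.
Nominal growth factor: 2.00576. Real growth factor = 2.00576 / 1.30176 ≈ 1.54080.
Total real return ≈ 54.0804%.

54.1%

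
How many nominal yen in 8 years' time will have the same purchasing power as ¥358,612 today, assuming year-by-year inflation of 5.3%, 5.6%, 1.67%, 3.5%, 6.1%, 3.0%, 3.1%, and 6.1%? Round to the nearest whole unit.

¥501,622

Cumulative price-level factor: 1.053 × 1.056 × 1.0167 × 1.035 × 1.061 × 1.030 × 1.031 × 1.061 ≈ 1.3987887170.
Multiplying ¥358,612 by the price-level factor gives the future nominal sum.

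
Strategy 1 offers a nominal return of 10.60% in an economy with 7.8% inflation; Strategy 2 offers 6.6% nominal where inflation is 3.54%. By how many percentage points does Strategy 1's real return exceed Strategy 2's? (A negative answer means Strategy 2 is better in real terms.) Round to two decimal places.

-0.36

Strategy 1 real return: 1.1060/1.078 − 1 = 2.597%.
Strategy 2 real return: 1.066/1.0354 − 1 = 2.955%.
Difference: 2.597 − 2.955 = -0.358 pp.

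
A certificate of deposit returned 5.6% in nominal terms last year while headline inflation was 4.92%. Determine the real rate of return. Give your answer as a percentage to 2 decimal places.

Real return via the Fisher equation: (1 + 5.6%)/(1 + 4.92%) − 1 = 1.056/1.0492 − 1 ≈ 0.00648.

0.65%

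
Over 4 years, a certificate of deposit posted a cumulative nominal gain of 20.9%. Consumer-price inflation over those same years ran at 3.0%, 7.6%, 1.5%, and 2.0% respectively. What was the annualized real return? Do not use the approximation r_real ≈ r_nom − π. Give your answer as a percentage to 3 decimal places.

Cumulative inflation factor: 1.030 × 1.076 × 1.015 × 1.020 ≈ 1.14740.
Nominal growth factor: 1.20900. Real growth factor = 1.20900 / 1.14740 ≈ 1.05368.
Annualized: 1.05368^(1/4) − 1 ≈ 0.01316.

1.316%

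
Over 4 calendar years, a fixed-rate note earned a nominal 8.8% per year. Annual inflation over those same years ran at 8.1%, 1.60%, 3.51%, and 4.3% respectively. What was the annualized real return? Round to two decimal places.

4.26%

Cumulative inflation factor: 1.081 × 1.0160 × 1.0351 × 1.043 ≈ 1.18573.
Nominal growth factor: 1.40125. Real growth factor = 1.40125 / 1.18573 ≈ 1.18176.
Annualized: 1.18176^(1/4) − 1 ≈ 0.04264.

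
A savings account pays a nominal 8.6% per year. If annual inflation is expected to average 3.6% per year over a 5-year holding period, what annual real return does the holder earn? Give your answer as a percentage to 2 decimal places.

4.83%

With constant rates the annual real return is the same each year: (1+8.6%)/(1+3.6%) − 1 = 0.04826.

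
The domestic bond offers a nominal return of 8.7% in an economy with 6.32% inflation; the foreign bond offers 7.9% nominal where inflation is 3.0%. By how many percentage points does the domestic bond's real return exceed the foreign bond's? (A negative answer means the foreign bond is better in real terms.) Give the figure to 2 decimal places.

The domestic bond real return: 1.087/1.0632 − 1 = 2.239%.
The foreign bond real return: 1.079/1.030 − 1 = 4.757%.
Difference: 2.239 − 4.757 = -2.518 pp.

-2.52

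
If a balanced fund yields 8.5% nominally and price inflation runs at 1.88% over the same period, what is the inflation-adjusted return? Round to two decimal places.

Real return via the Fisher equation: (1 + 8.5%)/(1 + 1.88%) − 1 = 1.085/1.0188 − 1 ≈ 0.06498.

6.50%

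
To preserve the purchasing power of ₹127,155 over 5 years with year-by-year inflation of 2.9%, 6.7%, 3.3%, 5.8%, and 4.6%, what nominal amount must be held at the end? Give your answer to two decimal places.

₹159,599.27

Cumulative price-level factor: 1.029 × 1.067 × 1.033 × 1.058 × 1.046 ≈ 1.2551553106.
The nominal amount required is ₹127,155 scaled up by that factor.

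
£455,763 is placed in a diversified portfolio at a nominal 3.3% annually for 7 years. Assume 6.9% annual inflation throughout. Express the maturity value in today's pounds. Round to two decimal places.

£358,589.34

Nominal value at maturity: £455,763 × (1 + 3.3%)^7 ≈ £572,059.65.
Price-level factor over 7 years: (1 + 6.9%)^7 ≈ 1.5953057718.
The maturity value deflated by that factor is the answer in today's purchasing power.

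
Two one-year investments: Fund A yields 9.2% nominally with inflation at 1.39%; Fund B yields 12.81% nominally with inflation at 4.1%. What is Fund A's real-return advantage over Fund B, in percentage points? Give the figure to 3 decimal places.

-0.664

Fund A real return: 1.092/1.0139 − 1 = 7.7029%.
Fund B real return: 1.1281/1.041 − 1 = 8.3670%.
Difference: 7.7029 − 8.3670 = -0.6641 pp.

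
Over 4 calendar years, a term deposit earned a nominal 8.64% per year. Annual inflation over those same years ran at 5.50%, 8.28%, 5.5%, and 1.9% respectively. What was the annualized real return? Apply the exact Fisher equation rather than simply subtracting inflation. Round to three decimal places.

3.201%

Cumulative inflation factor: 1.0550 × 1.0828 × 1.055 × 1.019 ≈ 1.22808.
Nominal growth factor: 1.39303. Real growth factor = 1.39303 / 1.22808 ≈ 1.13431.
Annualized: 1.13431^(1/4) − 1 ≈ 0.03201.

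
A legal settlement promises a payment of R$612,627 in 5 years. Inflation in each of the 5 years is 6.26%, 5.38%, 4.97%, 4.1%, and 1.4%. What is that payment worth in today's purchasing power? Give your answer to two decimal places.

Price-level factor over 5 years: 1.0626 × 1.0538 × 1.0497 × 1.041 × 1.014 ≈ 1.2407431538.
Purchasing power today: R$612,627 divided by that factor.

R$493,758.11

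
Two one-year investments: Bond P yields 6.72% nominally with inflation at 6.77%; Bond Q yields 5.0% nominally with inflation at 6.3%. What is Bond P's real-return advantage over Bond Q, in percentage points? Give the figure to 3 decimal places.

1.176

Bond P real return: 1.0672/1.0677 − 1 = -0.0468%.
Bond Q real return: 1.050/1.063 − 1 = -1.2230%.
Difference: -0.0468 − (-1.2230) = 1.1762 pp.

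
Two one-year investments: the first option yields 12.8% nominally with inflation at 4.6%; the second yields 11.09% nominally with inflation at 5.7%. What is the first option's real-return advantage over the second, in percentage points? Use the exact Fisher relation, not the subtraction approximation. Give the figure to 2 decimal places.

2.74

The first option real return: 1.128/1.046 − 1 = 7.839%.
The second real return: 1.1109/1.057 − 1 = 5.099%.
Difference: 7.839 − 5.099 = 2.740 pp.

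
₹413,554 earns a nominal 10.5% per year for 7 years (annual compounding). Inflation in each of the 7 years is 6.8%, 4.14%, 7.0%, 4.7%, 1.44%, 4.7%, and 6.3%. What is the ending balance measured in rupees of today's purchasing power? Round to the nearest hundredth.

Nominal value at maturity: ₹413,554 × (1 + 10.5%)^7 ≈ ₹831,894.34.
Price-level factor over 7 years: 1.068 × 1.0414 × 1.070 × 1.047 × 1.0144 × 1.047 × 1.063 ≈ 1.4067226239.
The maturity value deflated by that factor is the answer in today's purchasing power.

₹591,370.56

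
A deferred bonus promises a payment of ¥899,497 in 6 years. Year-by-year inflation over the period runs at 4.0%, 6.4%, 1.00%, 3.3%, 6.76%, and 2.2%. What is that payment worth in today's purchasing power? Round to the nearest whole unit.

Price-level factor over 6 years: 1.040 × 1.064 × 1.0100 × 1.033 × 1.0676 × 1.022 ≈ 1.2596680771.
Purchasing power today: ¥899,497 divided by that factor.

¥714,075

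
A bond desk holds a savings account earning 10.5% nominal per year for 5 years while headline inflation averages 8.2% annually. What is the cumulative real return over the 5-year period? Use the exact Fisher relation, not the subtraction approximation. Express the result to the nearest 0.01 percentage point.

The annual real rate is (1+10.5%)/(1+8.2%) − 1 = 2.1257%.
Compounded over 5 years: (1 + 0.021257)^5 − 1 ≈ 0.11090.

11.09%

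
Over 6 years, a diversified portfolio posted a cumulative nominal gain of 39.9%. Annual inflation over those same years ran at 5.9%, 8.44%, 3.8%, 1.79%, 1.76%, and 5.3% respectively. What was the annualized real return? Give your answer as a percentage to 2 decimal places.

1.23%

Cumulative inflation factor: 1.059 × 1.0844 × 1.038 × 1.0179 × 1.0176 × 1.053 ≈ 1.30015.
Nominal growth factor: 1.39900. Real growth factor = 1.39900 / 1.30015 ≈ 1.07603.
Annualized: 1.07603^(1/6) − 1 ≈ 0.01229.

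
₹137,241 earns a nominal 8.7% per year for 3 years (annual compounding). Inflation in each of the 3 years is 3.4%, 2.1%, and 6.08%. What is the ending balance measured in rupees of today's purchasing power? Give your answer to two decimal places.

Nominal value at maturity: ₹137,241 × (1 + 8.7%)^3 ≈ ₹176,267.61.
Price-level factor over 3 years: 1.034 × 1.021 × 1.0608 = 1.1199014112.
Dividing the nominal maturity value by the price-level factor gives the value in today's money.

₹157,395.65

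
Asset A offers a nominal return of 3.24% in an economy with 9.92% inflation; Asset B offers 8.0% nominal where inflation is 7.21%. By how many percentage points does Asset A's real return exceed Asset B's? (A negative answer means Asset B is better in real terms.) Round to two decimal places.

Asset A real return: 1.0324/1.0992 − 1 = -6.077%.
Asset B real return: 1.080/1.0721 − 1 = 0.737%.
Difference: -6.077 − 0.737 = -6.814 pp.

-6.81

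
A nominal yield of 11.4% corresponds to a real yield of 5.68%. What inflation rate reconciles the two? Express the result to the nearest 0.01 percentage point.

From (1+r_nom) = (1+r_real)(1+π), we get 1+π = (1 + 11.4%)/(1 + 5.68%) = 1.114/1.0568 ≈ 1.05413.
So π ≈ 5.4126%.

5.41%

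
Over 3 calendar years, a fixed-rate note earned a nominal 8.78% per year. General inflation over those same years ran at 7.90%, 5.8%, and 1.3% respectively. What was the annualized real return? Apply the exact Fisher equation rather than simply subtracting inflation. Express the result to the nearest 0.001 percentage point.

Cumulative inflation factor: 1.0790 × 1.058 × 1.013 ≈ 1.15642.
Nominal growth factor: 1.28720. Real growth factor = 1.28720 / 1.15642 ≈ 1.11309.
Annualized: 1.11309^(1/3) − 1 ≈ 0.03636.

3.636%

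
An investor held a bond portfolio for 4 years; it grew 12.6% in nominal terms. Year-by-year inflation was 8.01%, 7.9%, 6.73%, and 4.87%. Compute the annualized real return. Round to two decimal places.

Cumulative inflation factor: 1.0801 × 1.079 × 1.0673 × 1.0487 ≈ 1.30444.
Nominal growth factor: 1.12600. Real growth factor = 1.12600 / 1.30444 ≈ 0.86321.
Annualized: 0.86321^(1/4) − 1 ≈ -0.03611.

-3.61%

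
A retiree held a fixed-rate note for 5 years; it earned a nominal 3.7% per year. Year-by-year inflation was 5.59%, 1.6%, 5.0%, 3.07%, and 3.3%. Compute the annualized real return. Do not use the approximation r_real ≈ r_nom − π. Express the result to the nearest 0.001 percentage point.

-0.002%

Cumulative inflation factor: 1.0559 × 1.016 × 1.050 × 1.0307 × 1.033 ≈ 1.19933.
Nominal growth factor: 1.19921. Real growth factor = 1.19921 / 1.19933 ≈ 0.99990.
Annualized: 0.99990^(1/5) − 1 ≈ -0.00002.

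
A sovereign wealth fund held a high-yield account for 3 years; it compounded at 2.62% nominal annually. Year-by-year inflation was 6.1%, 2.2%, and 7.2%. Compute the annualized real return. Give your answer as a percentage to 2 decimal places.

-2.40%

Cumulative inflation factor: 1.061 × 1.022 × 1.072 ≈ 1.16241.
Nominal growth factor: 1.08068. Real growth factor = 1.08068 / 1.16241 ≈ 0.92968.
Annualized: 0.92968^(1/3) − 1 ≈ -0.02401.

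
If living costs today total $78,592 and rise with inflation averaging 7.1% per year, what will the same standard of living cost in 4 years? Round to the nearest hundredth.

Cumulative price-level factor: (1+7.1%)^4 ≈ 1.3157030557.
The nominal amount required is $78,592 scaled up by that factor.

$103,403.73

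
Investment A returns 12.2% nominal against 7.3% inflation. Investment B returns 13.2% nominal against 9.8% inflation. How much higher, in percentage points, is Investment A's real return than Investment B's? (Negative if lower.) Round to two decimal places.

Investment A real return: 1.122/1.073 − 1 = 4.567%.
Investment B real return: 1.132/1.098 − 1 = 3.097%.
Difference: 4.567 − 3.097 = 1.470 pp.

1.47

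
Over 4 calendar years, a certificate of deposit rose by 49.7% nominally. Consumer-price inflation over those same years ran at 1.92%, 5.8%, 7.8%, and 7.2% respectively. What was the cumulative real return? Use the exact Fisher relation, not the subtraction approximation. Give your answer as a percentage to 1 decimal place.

20.1%

Cumulative inflation factor: 1.0192 × 1.058 × 1.078 × 1.072 ≈ 1.24612.
Nominal growth factor: 1.49700. Real growth factor = 1.49700 / 1.24612 ≈ 1.20133.
Total real return ≈ 20.1332%.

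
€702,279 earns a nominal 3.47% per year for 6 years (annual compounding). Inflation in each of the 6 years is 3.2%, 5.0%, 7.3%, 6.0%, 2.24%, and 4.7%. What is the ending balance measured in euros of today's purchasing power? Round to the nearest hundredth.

€653,212.17

Nominal value at maturity: €702,279 × (1 + 3.47%)^6 ≈ €861,779.93.
Price-level factor over 6 years: 1.032 × 1.050 × 1.073 × 1.060 × 1.0224 × 1.047 ≈ 1.3192955759.
The maturity value deflated by that factor is the answer in today's purchasing power.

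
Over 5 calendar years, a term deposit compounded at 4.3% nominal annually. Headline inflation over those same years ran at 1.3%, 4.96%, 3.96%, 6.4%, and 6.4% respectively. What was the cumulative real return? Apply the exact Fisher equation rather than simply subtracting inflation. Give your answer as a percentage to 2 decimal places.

Cumulative inflation factor: 1.013 × 1.0496 × 1.0396 × 1.064 × 1.064 ≈ 1.25136.
Nominal growth factor: 1.23430. Real growth factor = 1.23430 / 1.25136 ≈ 0.98637.
Total real return ≈ -1.3633%.

-1.36%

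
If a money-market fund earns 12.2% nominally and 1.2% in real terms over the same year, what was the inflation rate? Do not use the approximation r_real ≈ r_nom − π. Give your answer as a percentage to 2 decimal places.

10.87%

From (1+r_nom) = (1+r_real)(1+π), we get 1+π = (1 + 12.2%)/(1 + 1.2%) = 1.122/1.012 ≈ 1.10870.
So π ≈ 10.8696%.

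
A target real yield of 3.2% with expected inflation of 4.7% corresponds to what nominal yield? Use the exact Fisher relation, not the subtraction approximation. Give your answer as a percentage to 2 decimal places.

8.05%

By the Fisher equation, 1 + r_nom = (1 + 3.2%)(1 + 4.7%) = 1.032 × 1.047 = 1.080504.
So r_nom = 8.0504%.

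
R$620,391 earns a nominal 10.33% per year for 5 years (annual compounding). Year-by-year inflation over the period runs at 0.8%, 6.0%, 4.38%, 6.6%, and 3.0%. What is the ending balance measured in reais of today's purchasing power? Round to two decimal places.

Nominal value at maturity: R$620,391 × (1 + 10.33%)^5 ≈ R$1,014,223.29.
Price-level factor over 5 years: 1.008 × 1.060 × 1.0438 × 1.066 × 1.030 ≈ 1.2245545020.
The maturity value deflated by that factor is the answer in today's purchasing power.

R$828,238.59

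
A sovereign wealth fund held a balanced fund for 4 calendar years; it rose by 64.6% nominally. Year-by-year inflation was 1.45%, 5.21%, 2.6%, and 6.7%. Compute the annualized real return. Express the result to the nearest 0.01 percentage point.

Cumulative inflation factor: 1.0145 × 1.0521 × 1.026 × 1.067 ≈ 1.16848.
Nominal growth factor: 1.64600. Real growth factor = 1.64600 / 1.16848 ≈ 1.40867.
Annualized: 1.40867^(1/4) − 1 ≈ 0.08944.

8.94%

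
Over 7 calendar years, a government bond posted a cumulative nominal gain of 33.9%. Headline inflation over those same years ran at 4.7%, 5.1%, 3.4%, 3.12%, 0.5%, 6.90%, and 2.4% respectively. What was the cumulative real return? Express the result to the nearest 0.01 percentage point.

3.73%

Cumulative inflation factor: 1.047 × 1.051 × 1.034 × 1.0312 × 1.005 × 1.0690 × 1.024 ≈ 1.29079.
Nominal growth factor: 1.33900. Real growth factor = 1.33900 / 1.29079 ≈ 1.03735.
Total real return ≈ 3.7347%.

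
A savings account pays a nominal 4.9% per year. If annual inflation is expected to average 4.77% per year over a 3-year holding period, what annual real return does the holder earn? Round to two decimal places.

With constant rates the annual real return is the same each year: (1+4.9%)/(1+4.77%) − 1 = 0.00124.

0.12%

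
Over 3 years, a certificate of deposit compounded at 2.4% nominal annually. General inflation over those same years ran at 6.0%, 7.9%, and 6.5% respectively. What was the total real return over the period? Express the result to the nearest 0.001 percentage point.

-11.850%

Cumulative inflation factor: 1.060 × 1.079 × 1.065 ≈ 1.21808.
Nominal growth factor: 1.07374. Real growth factor = 1.07374 / 1.21808 ≈ 0.88150.
Total real return ≈ -11.8499%.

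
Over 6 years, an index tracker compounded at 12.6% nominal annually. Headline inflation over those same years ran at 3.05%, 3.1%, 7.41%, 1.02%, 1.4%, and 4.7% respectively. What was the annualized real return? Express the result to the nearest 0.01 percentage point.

8.87%

Cumulative inflation factor: 1.0305 × 1.031 × 1.0741 × 1.0102 × 1.014 × 1.047 ≈ 1.22389.
Nominal growth factor: 2.03812. Real growth factor = 2.03812 / 1.22389 ≈ 1.66528.
Annualized: 1.66528^(1/6) − 1 ≈ 0.08872.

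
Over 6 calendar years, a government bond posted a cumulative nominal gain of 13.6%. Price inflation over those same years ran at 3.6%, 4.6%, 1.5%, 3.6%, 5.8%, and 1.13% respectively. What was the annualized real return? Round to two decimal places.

-1.17%

Cumulative inflation factor: 1.036 × 1.046 × 1.015 × 1.036 × 1.058 × 1.0113 ≈ 1.21922.
Nominal growth factor: 1.13600. Real growth factor = 1.13600 / 1.21922 ≈ 0.93174.
Annualized: 0.93174^(1/6) − 1 ≈ -0.01171.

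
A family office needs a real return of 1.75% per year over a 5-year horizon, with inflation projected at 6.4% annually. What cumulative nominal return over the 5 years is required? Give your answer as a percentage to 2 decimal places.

48.72%

Required annual nominal rate: (1+1.75%)(1+6.4%) − 1 = 8.262%.
Cumulative over 5 years: (1 + 0.08262)^5 − 1 ≈ 0.48724.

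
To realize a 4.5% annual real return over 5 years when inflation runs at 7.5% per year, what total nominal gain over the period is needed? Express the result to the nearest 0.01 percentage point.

Required annual nominal rate: (1+4.5%)(1+7.5%) − 1 = 12.3375%.
Cumulative over 5 years: (1 + 0.123375)^5 − 1 ≈ 0.78906.

78.91%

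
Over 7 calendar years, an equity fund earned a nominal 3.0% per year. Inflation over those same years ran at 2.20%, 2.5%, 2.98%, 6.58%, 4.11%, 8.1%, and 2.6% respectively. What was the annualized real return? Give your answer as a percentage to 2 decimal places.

-1.09%

Cumulative inflation factor: 1.0220 × 1.025 × 1.0298 × 1.0658 × 1.0411 × 1.081 × 1.026 ≈ 1.32760.
Nominal growth factor: 1.22987. Real growth factor = 1.22987 / 1.32760 ≈ 0.92639.
Annualized: 0.92639^(1/7) − 1 ≈ -0.01086.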